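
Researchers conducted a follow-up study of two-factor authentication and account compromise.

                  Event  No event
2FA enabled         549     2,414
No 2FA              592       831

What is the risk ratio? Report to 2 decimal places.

Cells: a = 549, b = 2414, c = 592, d = 831.
Risk in exposed = 549/2963 = 0.18529; risk in unexposed = 592/1423 = 0.41602.
RR = 0.18529 / 0.41602 = 0.44537
The risk is 55% lower among the exposed than among the unexposed.

0.45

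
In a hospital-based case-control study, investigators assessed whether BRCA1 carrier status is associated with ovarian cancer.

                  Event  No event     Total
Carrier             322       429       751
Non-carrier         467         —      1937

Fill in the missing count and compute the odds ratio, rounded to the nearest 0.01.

The missing cell is in the unexposed row: 1937 − 467 = 1470.
So a = 322, b = 429, c = 467, d = 1470.
OR = (a·d)/(b·c) = (322 × 1470) / (429 × 467) = 473340 / 200343 = 2.36265

2.36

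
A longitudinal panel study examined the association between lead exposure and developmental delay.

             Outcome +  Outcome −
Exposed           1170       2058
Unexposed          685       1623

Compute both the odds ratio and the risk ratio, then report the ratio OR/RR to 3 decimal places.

1.103

Cells: a = 1170, b = 2058, c = 685, d = 1623.
OR = (1170·1623)/(2058·685) = 1898910/1409730 = 1.34700
Risk in exposed = 1170/3228 = 0.36245; risk in unexposed = 685/2308 = 0.29679; RR = 1.22123
OR/RR = 1.34700 / 1.22123 = 1.10299
The outcome is not rare, so the OR lies further from 1 than the RR.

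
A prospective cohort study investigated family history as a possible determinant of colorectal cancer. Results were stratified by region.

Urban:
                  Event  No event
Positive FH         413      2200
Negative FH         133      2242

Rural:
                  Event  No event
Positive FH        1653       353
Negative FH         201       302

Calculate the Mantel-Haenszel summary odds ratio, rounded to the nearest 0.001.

OR_MH = Σ(aᵢdᵢ/nᵢ) / Σ(bᵢcᵢ/nᵢ), where nᵢ is the stratum total.
Stratum 1 (Urban): n = 4988; a·d/n = 413·2242/4988 = 185.6347; b·c/n = 2200·133/4988 = 58.6608
Stratum 2 (Rural): n = 2509; a·d/n = 1653·302/2509 = 198.9661; b·c/n = 353·201/2509 = 28.2794
OR_MH = (185.6347 + 198.9661) / (58.6608 + 28.2794) = 384.6008 / 86.9402 = 4.42374

4.424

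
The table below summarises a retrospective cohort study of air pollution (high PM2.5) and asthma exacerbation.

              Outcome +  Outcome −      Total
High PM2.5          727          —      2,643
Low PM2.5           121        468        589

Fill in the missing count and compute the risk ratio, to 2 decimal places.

1.34

The missing cell is in the exposed row: 2643 − 727 = 1916.
So a = 727, b = 1916, c = 121, d = 468.
RR = [a/(a+b)] / [c/(c+d)] = (727/2643) / (121/589) = 0.27507/0.20543 = 1.33896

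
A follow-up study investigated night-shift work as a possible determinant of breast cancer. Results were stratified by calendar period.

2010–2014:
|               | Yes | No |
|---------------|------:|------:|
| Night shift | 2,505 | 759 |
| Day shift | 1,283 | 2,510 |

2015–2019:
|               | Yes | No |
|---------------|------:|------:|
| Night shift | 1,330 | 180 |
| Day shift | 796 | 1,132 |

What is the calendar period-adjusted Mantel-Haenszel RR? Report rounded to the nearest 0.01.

2.22

RR_MH = Σ(aᵢ·n₀ᵢ/nᵢ) / Σ(cᵢ·n₁ᵢ/nᵢ), with n₁ᵢ = aᵢ+bᵢ (exposed), n₀ᵢ = cᵢ+dᵢ (unexposed), nᵢ = n₁ᵢ+n₀ᵢ.
Stratum 1 (2010–2014): n₁ = 3264, n₀ = 3793, n = 7057; a·n₀/n = 2505·3793/7057 = 1346.3887; c·n₁/n = 1283·3264/7057 = 593.4125
Stratum 2 (2015–2019): n₁ = 1510, n₀ = 1928, n = 3438; a·n₀/n = 1330·1928/3438 = 745.8522; c·n₁/n = 796·1510/3438 = 349.6102
RR_MH = (1346.3887 + 745.8522) / (593.4125 + 349.6102) = 2092.2409 / 943.0227 = 2.21865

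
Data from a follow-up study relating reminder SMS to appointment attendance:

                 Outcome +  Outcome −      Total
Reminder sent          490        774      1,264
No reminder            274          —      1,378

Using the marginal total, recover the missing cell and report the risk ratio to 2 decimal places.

The missing cell is in the unexposed row: 1378 − 274 = 1104.
So a = 490, b = 774, c = 274, d = 1104.
RR = [a/(a+b)] / [c/(c+d)] = (490/1264) / (274/1378) = 0.38766/0.19884 = 1.94961

1.95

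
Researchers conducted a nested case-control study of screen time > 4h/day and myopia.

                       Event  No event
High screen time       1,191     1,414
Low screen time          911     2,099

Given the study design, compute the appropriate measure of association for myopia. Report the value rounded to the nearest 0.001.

1.941

Cells: a = 1191, b = 1414, c = 911, d = 2099.
This is a nested case-control study: participants were sampled on outcome status, so risks in the source population cannot be estimated directly — relative risk is not valid here. The odds ratio is the appropriate measure.
OR = (a·d)/(b·c) = (1191 × 2099) / (1414 × 911) = 2499909 / 1288154 = 1.94069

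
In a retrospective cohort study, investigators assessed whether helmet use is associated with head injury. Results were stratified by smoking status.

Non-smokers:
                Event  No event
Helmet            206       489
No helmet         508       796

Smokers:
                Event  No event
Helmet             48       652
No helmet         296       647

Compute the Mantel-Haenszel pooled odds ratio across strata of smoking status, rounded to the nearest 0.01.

0.42

OR_MH = Σ(aᵢdᵢ/nᵢ) / Σ(bᵢcᵢ/nᵢ), where nᵢ is the stratum total.
Stratum 1 (Non-smokers): n = 1999; a·d/n = 206·796/1999 = 82.0290; b·c/n = 489·508/1999 = 124.2681
Stratum 2 (Smokers): n = 1643; a·d/n = 48·647/1643 = 18.9020; b·c/n = 652·296/1643 = 117.4632
OR_MH = (82.0290 + 18.9020) / (124.2681 + 117.4632) = 100.9310 / 241.7313 = 0.41753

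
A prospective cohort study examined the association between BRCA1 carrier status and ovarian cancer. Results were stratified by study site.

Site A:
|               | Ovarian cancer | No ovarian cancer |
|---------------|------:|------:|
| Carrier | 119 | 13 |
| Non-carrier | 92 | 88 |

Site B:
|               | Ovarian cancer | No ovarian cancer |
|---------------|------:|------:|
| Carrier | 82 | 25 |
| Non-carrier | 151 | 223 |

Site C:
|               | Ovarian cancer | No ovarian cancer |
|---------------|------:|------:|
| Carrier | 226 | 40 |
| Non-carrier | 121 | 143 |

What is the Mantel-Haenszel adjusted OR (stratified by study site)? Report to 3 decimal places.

6.369

OR_MH = Σ(aᵢdᵢ/nᵢ) / Σ(bᵢcᵢ/nᵢ), where nᵢ is the stratum total.
Stratum 1 (Site A): n = 312; a·d/n = 119·88/312 = 33.5641; b·c/n = 13·92/312 = 3.8333
Stratum 2 (Site B): n = 481; a·d/n = 82·223/481 = 38.0166; b·c/n = 25·151/481 = 7.8482
Stratum 3 (Site C): n = 530; a·d/n = 226·143/530 = 60.9774; b·c/n = 40·121/530 = 9.1321
OR_MH = (33.5641 + 38.0166 + 60.9774) / (3.8333 + 7.8482 + 9.1321) = 132.5581 / 20.8136 = 6.36881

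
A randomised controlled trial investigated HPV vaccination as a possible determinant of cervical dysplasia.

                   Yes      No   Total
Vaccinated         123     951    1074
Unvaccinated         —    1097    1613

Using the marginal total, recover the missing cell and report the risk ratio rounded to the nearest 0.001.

The missing cell is in the unexposed row: 1613 − 1097 = 516.
So a = 123, b = 951, c = 516, d = 1097.
RR = [a/(a+b)] / [c/(c+d)] = (123/1074) / (516/1613) = 0.11453/0.31990 = 0.35800

0.358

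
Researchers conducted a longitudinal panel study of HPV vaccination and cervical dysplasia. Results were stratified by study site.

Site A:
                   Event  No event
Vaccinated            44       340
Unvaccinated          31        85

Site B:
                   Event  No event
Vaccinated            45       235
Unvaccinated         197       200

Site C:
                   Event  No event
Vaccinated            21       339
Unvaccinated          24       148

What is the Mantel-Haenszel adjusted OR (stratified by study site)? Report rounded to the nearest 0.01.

0.25

OR_MH = Σ(aᵢdᵢ/nᵢ) / Σ(bᵢcᵢ/nᵢ), where nᵢ is the stratum total.
Stratum 1 (Site A): n = 500; a·d/n = 44·85/500 = 7.4800; b·c/n = 340·31/500 = 21.0800
Stratum 2 (Site B): n = 677; a·d/n = 45·200/677 = 13.2939; b·c/n = 235·197/677 = 68.3826
Stratum 3 (Site C): n = 532; a·d/n = 21·148/532 = 5.8421; b·c/n = 339·24/532 = 15.2932
OR_MH = (7.4800 + 13.2939 + 5.8421) / (21.0800 + 68.3826 + 15.2932) = 26.6160 / 104.7558 = 0.25408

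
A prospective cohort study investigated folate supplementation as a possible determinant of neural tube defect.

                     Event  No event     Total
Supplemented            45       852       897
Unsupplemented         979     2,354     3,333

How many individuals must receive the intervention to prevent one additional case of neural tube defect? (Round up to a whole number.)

Risk in treated group = 45/897 = 0.05017; risk in control = 979/3333 = 0.29373.
Absolute risk reduction = 0.29373 − 0.05017 = 0.24356
NNT = 1 / ARR = 1 / 0.24356 = 4.106 → round up → 5

5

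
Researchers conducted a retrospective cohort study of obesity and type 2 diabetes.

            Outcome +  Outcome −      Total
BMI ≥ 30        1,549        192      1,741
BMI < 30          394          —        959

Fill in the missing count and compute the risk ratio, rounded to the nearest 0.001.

2.166

The missing cell is in the unexposed row: 959 − 394 = 565.
So a = 1549, b = 192, c = 394, d = 565.
RR = [a/(a+b)] / [c/(c+d)] = (1549/1741) / (394/959) = 0.88972/0.41084 = 2.16558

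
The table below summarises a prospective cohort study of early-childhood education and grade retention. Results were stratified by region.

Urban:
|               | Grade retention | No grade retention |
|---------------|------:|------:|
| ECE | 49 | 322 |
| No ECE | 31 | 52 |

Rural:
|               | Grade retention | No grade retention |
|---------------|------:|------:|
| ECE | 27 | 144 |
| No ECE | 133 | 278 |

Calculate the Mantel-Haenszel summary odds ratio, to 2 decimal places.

OR_MH = Σ(aᵢdᵢ/nᵢ) / Σ(bᵢcᵢ/nᵢ), where nᵢ is the stratum total.
Stratum 1 (Urban): n = 454; a·d/n = 49·52/454 = 5.6123; b·c/n = 322·31/454 = 21.9868
Stratum 2 (Rural): n = 582; a·d/n = 27·278/582 = 12.8969; b·c/n = 144·133/582 = 32.9072
OR_MH = (5.6123 + 12.8969) / (21.9868 + 32.9072) = 18.5092 / 54.8940 = 0.33718

0.34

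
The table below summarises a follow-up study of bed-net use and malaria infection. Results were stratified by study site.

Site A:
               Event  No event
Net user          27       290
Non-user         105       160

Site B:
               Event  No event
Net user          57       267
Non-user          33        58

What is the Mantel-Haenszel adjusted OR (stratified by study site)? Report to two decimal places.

OR_MH = Σ(aᵢdᵢ/nᵢ) / Σ(bᵢcᵢ/nᵢ), where nᵢ is the stratum total.
Stratum 1 (Site A): n = 582; a·d/n = 27·160/582 = 7.4227; b·c/n = 290·105/582 = 52.3196
Stratum 2 (Site B): n = 415; a·d/n = 57·58/415 = 7.9663; b·c/n = 267·33/415 = 21.2313
OR_MH = (7.4227 + 7.9663) / (52.3196 + 21.2313) = 15.3889 / 73.5509 = 0.20923

0.21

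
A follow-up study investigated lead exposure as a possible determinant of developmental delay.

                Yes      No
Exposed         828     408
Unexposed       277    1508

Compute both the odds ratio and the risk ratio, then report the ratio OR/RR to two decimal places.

2.56

Cells: a = 828, b = 408, c = 277, d = 1508.
OR = (828·1508)/(408·277) = 1248624/113016 = 11.04821
Risk in exposed = 828/1236 = 0.66990; risk in unexposed = 277/1785 = 0.15518; RR = 4.31688
OR/RR = 11.04821 / 4.31688 = 2.55930
The outcome is not rare, so the OR lies further from 1 than the RR.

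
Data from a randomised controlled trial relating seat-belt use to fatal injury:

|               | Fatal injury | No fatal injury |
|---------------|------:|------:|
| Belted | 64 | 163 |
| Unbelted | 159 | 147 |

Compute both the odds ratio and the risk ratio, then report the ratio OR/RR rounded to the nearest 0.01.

Cells: a = 64, b = 163, c = 159, d = 147.
OR = (64·147)/(163·159) = 9408/25917 = 0.36300
Risk in exposed = 64/227 = 0.28194; risk in unexposed = 159/306 = 0.51961; RR = 0.54260
OR/RR = 0.36300 / 0.54260 = 0.66901
The outcome is not rare, so the OR lies further from 1 than the RR.

0.67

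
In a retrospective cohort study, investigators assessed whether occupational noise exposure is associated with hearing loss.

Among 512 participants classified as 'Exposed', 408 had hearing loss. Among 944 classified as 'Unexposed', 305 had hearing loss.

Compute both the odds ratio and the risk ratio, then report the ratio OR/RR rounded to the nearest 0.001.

From the description: a = 408, b = 104, c = 305, d = 639.
OR = (408·639)/(104·305) = 260712/31720 = 8.21917
Risk in exposed = 408/512 = 0.79688; risk in unexposed = 305/944 = 0.32309; RR = 2.46639
OR/RR = 8.21917 / 2.46639 = 3.33246
The outcome is not rare, so the OR lies further from 1 than the RR.

3.332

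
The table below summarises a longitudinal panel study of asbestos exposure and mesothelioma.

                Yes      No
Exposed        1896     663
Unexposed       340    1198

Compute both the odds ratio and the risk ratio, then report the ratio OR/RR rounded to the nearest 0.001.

3.006

Cells: a = 1896, b = 663, c = 340, d = 1198.
OR = (1896·1198)/(663·340) = 2271408/225420 = 10.07634
Risk in exposed = 1896/2559 = 0.74091; risk in unexposed = 340/1538 = 0.22107; RR = 3.35155
OR/RR = 10.07634 / 3.35155 = 3.00647
The outcome is not rare, so the OR lies further from 1 than the RR.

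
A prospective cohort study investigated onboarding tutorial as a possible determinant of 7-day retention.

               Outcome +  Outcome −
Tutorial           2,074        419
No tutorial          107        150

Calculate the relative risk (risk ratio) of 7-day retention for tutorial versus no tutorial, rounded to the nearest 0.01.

2.00

Cells: a = 2074, b = 419, c = 107, d = 150.
Risk in exposed = 2074/2493 = 0.83193; risk in unexposed = 107/257 = 0.41634.
RR = 0.83193 / 0.41634 = 1.99819
The risk among the exposed is 2.00 times that among the unexposed.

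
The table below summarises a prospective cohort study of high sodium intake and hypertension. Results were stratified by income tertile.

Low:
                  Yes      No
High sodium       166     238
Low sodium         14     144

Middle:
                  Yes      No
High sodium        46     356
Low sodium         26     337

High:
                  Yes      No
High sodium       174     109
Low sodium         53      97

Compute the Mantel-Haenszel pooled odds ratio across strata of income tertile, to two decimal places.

OR_MH = Σ(aᵢdᵢ/nᵢ) / Σ(bᵢcᵢ/nᵢ), where nᵢ is the stratum total.
Stratum 1 (Low): n = 562; a·d/n = 166·144/562 = 42.5338; b·c/n = 238·14/562 = 5.9288
Stratum 2 (Middle): n = 765; a·d/n = 46·337/765 = 20.2641; b·c/n = 356·26/765 = 12.0993
Stratum 3 (High): n = 433; a·d/n = 174·97/433 = 38.9792; b·c/n = 109·53/433 = 13.3418
OR_MH = (42.5338 + 20.2641 + 38.9792) / (5.9288 + 12.0993 + 13.3418) = 101.7771 / 31.3700 = 3.24441

3.24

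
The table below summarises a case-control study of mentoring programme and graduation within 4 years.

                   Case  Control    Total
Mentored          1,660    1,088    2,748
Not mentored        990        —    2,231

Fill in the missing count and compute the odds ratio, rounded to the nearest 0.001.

1.913

The missing cell is in the unexposed row: 2231 − 990 = 1241.
So a = 1660, b = 1088, c = 990, d = 1241.
OR = (a·d)/(b·c) = (1660 × 1241) / (1088 × 990) = 2060060 / 1077120 = 1.91256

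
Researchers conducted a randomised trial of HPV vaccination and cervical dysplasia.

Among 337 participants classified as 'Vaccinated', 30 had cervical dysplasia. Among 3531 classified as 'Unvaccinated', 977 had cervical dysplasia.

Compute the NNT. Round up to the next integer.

Risk in treated group = 30/337 = 0.08902; risk in control = 977/3531 = 0.27669.
Absolute risk reduction = 0.27669 − 0.08902 = 0.18767
NNT = 1 / ARR = 1 / 0.18767 = 5.328 → round up → 6

6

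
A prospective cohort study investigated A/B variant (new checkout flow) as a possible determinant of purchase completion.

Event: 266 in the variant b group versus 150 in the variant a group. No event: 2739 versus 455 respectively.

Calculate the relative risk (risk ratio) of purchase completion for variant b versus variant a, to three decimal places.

From the description: a = 266, b = 2739, c = 150, d = 455.
Risk in exposed = 266/3005 = 0.08852; risk in unexposed = 150/605 = 0.24793.
RR = 0.08852 / 0.24793 = 0.35703
The risk is 64% lower among the exposed than among the unexposed.

0.357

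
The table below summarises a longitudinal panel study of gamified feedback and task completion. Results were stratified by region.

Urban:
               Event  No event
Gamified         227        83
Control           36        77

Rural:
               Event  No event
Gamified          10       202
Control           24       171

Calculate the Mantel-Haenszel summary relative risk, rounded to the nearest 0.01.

RR_MH = Σ(aᵢ·n₀ᵢ/nᵢ) / Σ(cᵢ·n₁ᵢ/nᵢ), with n₁ᵢ = aᵢ+bᵢ (exposed), n₀ᵢ = cᵢ+dᵢ (unexposed), nᵢ = n₁ᵢ+n₀ᵢ.
Stratum 1 (Urban): n₁ = 310, n₀ = 113, n = 423; a·n₀/n = 227·113/423 = 60.6407; c·n₁/n = 36·310/423 = 26.3830
Stratum 2 (Rural): n₁ = 212, n₀ = 195, n = 407; a·n₀/n = 10·195/407 = 4.7912; c·n₁/n = 24·212/407 = 12.5012
RR_MH = (60.6407 + 4.7912) / (26.3830 + 12.5012) = 65.4318 / 38.8842 = 1.68274

1.68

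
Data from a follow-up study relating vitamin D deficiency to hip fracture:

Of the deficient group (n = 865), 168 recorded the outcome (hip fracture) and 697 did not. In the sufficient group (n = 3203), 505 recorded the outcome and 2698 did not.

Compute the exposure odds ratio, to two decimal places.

1.29

From the description: a = 168, b = 697, c = 505, d = 2698.
OR = (a·d)/(b·c) = (168 × 2698) / (697 × 505) = 453264 / 351985 = 1.28774
The odds of hip fracture are about 1.29 times as high in the deficient group.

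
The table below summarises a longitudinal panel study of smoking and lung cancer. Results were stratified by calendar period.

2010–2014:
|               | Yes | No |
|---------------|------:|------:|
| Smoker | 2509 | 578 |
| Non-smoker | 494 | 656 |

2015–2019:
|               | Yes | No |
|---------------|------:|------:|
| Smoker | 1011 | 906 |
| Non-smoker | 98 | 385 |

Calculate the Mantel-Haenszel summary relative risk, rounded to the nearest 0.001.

RR_MH = Σ(aᵢ·n₀ᵢ/nᵢ) / Σ(cᵢ·n₁ᵢ/nᵢ), with n₁ᵢ = aᵢ+bᵢ (exposed), n₀ᵢ = cᵢ+dᵢ (unexposed), nᵢ = n₁ᵢ+n₀ᵢ.
Stratum 1 (2010–2014): n₁ = 3087, n₀ = 1150, n = 4237; a·n₀/n = 2509·1150/4237 = 680.9889; c·n₁/n = 494·3087/4237 = 359.9193
Stratum 2 (2015–2019): n₁ = 1917, n₀ = 483, n = 2400; a·n₀/n = 1011·483/2400 = 203.4638; c·n₁/n = 98·1917/2400 = 78.2775
RR_MH = (680.9889 + 203.4638) / (359.9193 + 78.2775) = 884.4527 / 438.1968 = 2.01839

2.018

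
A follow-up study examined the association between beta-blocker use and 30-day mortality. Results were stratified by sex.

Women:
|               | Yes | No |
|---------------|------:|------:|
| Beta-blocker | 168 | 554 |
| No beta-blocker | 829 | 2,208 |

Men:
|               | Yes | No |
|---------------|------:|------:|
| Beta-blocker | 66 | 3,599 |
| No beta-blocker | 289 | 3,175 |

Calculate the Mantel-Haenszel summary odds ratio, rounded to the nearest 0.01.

0.48

OR_MH = Σ(aᵢdᵢ/nᵢ) / Σ(bᵢcᵢ/nᵢ), where nᵢ is the stratum total.
Stratum 1 (Women): n = 3759; a·d/n = 168·2208/3759 = 98.6816; b·c/n = 554·829/3759 = 122.1777
Stratum 2 (Men): n = 7129; a·d/n = 66·3175/7129 = 29.3940; b·c/n = 3599·289/7129 = 145.8986
OR_MH = (98.6816 + 29.3940) / (122.1777 + 145.8986) = 128.0756 / 268.0763 = 0.47776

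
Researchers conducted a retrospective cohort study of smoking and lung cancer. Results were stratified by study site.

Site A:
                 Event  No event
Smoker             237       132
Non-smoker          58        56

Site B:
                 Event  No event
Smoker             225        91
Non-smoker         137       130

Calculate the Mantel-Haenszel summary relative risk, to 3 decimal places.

RR_MH = Σ(aᵢ·n₀ᵢ/nᵢ) / Σ(cᵢ·n₁ᵢ/nᵢ), with n₁ᵢ = aᵢ+bᵢ (exposed), n₀ᵢ = cᵢ+dᵢ (unexposed), nᵢ = n₁ᵢ+n₀ᵢ.
Stratum 1 (Site A): n₁ = 369, n₀ = 114, n = 483; a·n₀/n = 237·114/483 = 55.9379; c·n₁/n = 58·369/483 = 44.3106
Stratum 2 (Site B): n₁ = 316, n₀ = 267, n = 583; a·n₀/n = 225·267/583 = 103.0446; c·n₁/n = 137·316/583 = 74.2573
RR_MH = (55.9379 + 103.0446) / (44.3106 + 74.2573) = 158.9825 / 118.5678 = 1.34086

1.341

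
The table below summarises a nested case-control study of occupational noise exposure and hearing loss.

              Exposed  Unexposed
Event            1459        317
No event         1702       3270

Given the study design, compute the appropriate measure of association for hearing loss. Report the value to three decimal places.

8.843

Reading the table with exposure as columns: a = 1459 (Exposed, case), b = 1702 (Exposed, non-case), c = 317 (Unexposed, case), d = 3270.
This is a nested case-control study: participants were sampled on outcome status, so risks in the source population cannot be estimated directly — relative risk is not valid here. The odds ratio is the appropriate measure.
OR = (a·d)/(b·c) = (1459 × 3270) / (1702 × 317) = 4770930 / 539534 = 8.84269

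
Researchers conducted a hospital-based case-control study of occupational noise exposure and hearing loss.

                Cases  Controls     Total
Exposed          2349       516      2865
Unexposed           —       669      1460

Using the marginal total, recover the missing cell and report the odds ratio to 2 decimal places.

3.85

The missing cell is in the unexposed row: 1460 − 669 = 791.
So a = 2349, b = 516, c = 791, d = 669.
OR = (a·d)/(b·c) = (2349 × 669) / (516 × 791) = 1571481 / 408156 = 3.85020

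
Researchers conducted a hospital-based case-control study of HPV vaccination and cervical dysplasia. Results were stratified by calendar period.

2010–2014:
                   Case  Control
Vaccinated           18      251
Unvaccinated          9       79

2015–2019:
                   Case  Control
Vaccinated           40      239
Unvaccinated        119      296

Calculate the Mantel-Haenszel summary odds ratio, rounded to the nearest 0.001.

0.445

OR_MH = Σ(aᵢdᵢ/nᵢ) / Σ(bᵢcᵢ/nᵢ), where nᵢ is the stratum total.
Stratum 1 (2010–2014): n = 357; a·d/n = 18·79/357 = 3.9832; b·c/n = 251·9/357 = 6.3277
Stratum 2 (2015–2019): n = 694; a·d/n = 40·296/694 = 17.0605; b·c/n = 239·119/694 = 40.9813
OR_MH = (3.9832 + 17.0605) / (6.3277 + 40.9813) = 21.0437 / 47.3090 = 0.44481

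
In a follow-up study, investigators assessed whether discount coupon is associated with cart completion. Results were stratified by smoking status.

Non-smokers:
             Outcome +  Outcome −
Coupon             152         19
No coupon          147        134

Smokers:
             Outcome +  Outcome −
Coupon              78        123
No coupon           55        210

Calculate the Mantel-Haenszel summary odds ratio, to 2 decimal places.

3.88

OR_MH = Σ(aᵢdᵢ/nᵢ) / Σ(bᵢcᵢ/nᵢ), where nᵢ is the stratum total.
Stratum 1 (Non-smokers): n = 452; a·d/n = 152·134/452 = 45.0619; b·c/n = 19·147/452 = 6.1792
Stratum 2 (Smokers): n = 466; a·d/n = 78·210/466 = 35.1502; b·c/n = 123·55/466 = 14.5172
OR_MH = (45.0619 + 35.1502) / (6.1792 + 14.5172) = 80.2122 / 20.6964 = 3.87566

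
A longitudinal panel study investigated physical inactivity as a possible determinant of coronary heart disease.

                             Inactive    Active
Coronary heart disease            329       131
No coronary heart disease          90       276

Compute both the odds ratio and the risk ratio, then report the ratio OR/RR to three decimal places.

Reading the table with exposure as columns: a = 329 (Inactive, case), b = 90 (Inactive, non-case), c = 131 (Active, case), d = 276.
OR = (329·276)/(90·131) = 90804/11790 = 7.70178
Risk in exposed = 329/419 = 0.78520; risk in unexposed = 131/407 = 0.32187; RR = 2.43952
OR/RR = 7.70178 / 2.43952 = 3.15708
The outcome is not rare, so the OR lies further from 1 than the RR.

3.157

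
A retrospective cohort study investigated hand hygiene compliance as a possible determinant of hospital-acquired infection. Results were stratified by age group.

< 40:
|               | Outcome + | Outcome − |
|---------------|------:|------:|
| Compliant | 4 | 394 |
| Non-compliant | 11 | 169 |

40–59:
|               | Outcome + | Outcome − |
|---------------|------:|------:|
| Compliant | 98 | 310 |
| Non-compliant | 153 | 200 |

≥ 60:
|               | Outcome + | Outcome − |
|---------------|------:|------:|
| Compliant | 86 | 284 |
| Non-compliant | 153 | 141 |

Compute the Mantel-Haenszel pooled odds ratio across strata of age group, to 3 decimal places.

0.334

OR_MH = Σ(aᵢdᵢ/nᵢ) / Σ(bᵢcᵢ/nᵢ), where nᵢ is the stratum total.
Stratum 1 (< 40): n = 578; a·d/n = 4·169/578 = 1.1696; b·c/n = 394·11/578 = 7.4983
Stratum 2 (40–59): n = 761; a·d/n = 98·200/761 = 25.7556; b·c/n = 310·153/761 = 62.3259
Stratum 3 (≥ 60): n = 664; a·d/n = 86·141/664 = 18.2620; b·c/n = 284·153/664 = 65.4398
OR_MH = (1.1696 + 25.7556 + 18.2620) / (7.4983 + 62.3259 + 65.4398) = 45.1872 / 135.2639 = 0.33407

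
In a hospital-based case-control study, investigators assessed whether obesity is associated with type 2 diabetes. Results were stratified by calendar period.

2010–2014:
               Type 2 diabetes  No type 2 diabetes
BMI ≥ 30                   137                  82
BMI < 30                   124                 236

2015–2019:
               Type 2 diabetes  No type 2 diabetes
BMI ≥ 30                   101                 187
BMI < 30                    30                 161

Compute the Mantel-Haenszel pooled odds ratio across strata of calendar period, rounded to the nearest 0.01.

OR_MH = Σ(aᵢdᵢ/nᵢ) / Σ(bᵢcᵢ/nᵢ), where nᵢ is the stratum total.
Stratum 1 (2010–2014): n = 579; a·d/n = 137·236/579 = 55.8411; b·c/n = 82·124/579 = 17.5613
Stratum 2 (2015–2019): n = 479; a·d/n = 101·161/479 = 33.9478; b·c/n = 187·30/479 = 11.7119
OR_MH = (55.8411 + 33.9478) / (17.5613 + 11.7119) = 89.7889 / 29.2732 = 3.06727

3.07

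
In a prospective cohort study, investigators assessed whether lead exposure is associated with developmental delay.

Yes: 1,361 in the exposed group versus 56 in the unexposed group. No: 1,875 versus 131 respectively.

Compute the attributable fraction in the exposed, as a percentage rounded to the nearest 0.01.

28.80

From the description: a = 1361, b = 1875, c = 56, d = 131.
Risk in exposed = 1361/3236 = 0.42058; risk in unexposed = 56/187 = 0.29947.
RR = 0.42058/0.29947 = 1.40444
AR% = (RR − 1)/RR × 100 = (1.40444 − 1)/1.40444 × 100 = 28.7972%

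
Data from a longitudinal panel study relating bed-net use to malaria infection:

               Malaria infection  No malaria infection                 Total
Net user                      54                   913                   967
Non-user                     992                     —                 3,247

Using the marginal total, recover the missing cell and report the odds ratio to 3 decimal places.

0.134

The missing cell is in the unexposed row: 3247 − 992 = 2255.
So a = 54, b = 913, c = 992, d = 2255.
OR = (a·d)/(b·c) = (54 × 2255) / (913 × 992) = 121770 / 905696 = 0.13445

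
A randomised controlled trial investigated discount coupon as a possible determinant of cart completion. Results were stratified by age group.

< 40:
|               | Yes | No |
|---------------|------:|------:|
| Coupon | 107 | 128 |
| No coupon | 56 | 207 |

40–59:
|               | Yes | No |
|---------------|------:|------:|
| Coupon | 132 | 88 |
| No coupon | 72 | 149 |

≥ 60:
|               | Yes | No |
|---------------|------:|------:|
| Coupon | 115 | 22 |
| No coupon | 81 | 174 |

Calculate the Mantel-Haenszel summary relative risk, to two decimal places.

2.18

RR_MH = Σ(aᵢ·n₀ᵢ/nᵢ) / Σ(cᵢ·n₁ᵢ/nᵢ), with n₁ᵢ = aᵢ+bᵢ (exposed), n₀ᵢ = cᵢ+dᵢ (unexposed), nᵢ = n₁ᵢ+n₀ᵢ.
Stratum 1 (< 40): n₁ = 235, n₀ = 263, n = 498; a·n₀/n = 107·263/498 = 56.5080; c·n₁/n = 56·235/498 = 26.4257
Stratum 2 (40–59): n₁ = 220, n₀ = 221, n = 441; a·n₀/n = 132·221/441 = 66.1497; c·n₁/n = 72·220/441 = 35.9184
Stratum 3 (≥ 60): n₁ = 137, n₀ = 255, n = 392; a·n₀/n = 115·255/392 = 74.8087; c·n₁/n = 81·137/392 = 28.3087
RR_MH = (56.5080 + 66.1497 + 74.8087) / (26.4257 + 35.9184 + 28.3087) = 197.4664 / 90.6527 = 2.17827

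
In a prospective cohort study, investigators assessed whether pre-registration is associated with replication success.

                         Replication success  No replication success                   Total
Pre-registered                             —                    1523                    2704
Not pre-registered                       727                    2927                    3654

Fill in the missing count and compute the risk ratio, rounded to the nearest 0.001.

The missing cell is in the exposed row: 2704 − 1523 = 1181.
So a = 1181, b = 1523, c = 727, d = 2927.
RR = [a/(a+b)] / [c/(c+d)] = (1181/2704) / (727/3654) = 0.43676/0.19896 = 2.19522

2.195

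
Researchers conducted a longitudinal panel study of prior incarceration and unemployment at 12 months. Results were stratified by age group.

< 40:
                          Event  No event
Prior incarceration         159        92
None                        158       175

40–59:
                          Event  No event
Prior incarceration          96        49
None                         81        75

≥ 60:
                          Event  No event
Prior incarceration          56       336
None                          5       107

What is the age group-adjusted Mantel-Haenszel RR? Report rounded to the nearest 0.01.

RR_MH = Σ(aᵢ·n₀ᵢ/nᵢ) / Σ(cᵢ·n₁ᵢ/nᵢ), with n₁ᵢ = aᵢ+bᵢ (exposed), n₀ᵢ = cᵢ+dᵢ (unexposed), nᵢ = n₁ᵢ+n₀ᵢ.
Stratum 1 (< 40): n₁ = 251, n₀ = 333, n = 584; a·n₀/n = 159·333/584 = 90.6627; c·n₁/n = 158·251/584 = 67.9075
Stratum 2 (40–59): n₁ = 145, n₀ = 156, n = 301; a·n₀/n = 96·156/301 = 49.7542; c·n₁/n = 81·145/301 = 39.0199
Stratum 3 (≥ 60): n₁ = 392, n₀ = 112, n = 504; a·n₀/n = 56·112/504 = 12.4444; c·n₁/n = 5·392/504 = 3.8889
RR_MH = (90.6627 + 49.7542 + 12.4444) / (67.9075 + 39.0199 + 3.8889) = 152.8613 / 110.8164 = 1.37941

1.38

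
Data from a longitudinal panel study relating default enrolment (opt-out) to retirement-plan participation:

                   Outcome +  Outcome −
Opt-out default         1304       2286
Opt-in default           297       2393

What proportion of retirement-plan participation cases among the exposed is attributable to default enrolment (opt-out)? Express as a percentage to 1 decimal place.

69.6

Cells: a = 1304, b = 2286, c = 297, d = 2393.
Risk in exposed = 1304/3590 = 0.36323; risk in unexposed = 297/2690 = 0.11041.
RR = 0.36323/0.11041 = 3.28987
AR% = (RR − 1)/RR × 100 = (3.28987 − 1)/3.28987 × 100 = 69.6037%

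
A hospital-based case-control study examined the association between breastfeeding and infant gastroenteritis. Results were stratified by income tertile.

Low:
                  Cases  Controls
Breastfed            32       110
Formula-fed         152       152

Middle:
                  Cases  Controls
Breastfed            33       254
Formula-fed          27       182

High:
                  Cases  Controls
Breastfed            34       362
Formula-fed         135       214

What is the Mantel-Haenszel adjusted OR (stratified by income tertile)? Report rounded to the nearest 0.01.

0.28

OR_MH = Σ(aᵢdᵢ/nᵢ) / Σ(bᵢcᵢ/nᵢ), where nᵢ is the stratum total.
Stratum 1 (Low): n = 446; a·d/n = 32·152/446 = 10.9058; b·c/n = 110·152/446 = 37.4888
Stratum 2 (Middle): n = 496; a·d/n = 33·182/496 = 12.1089; b·c/n = 254·27/496 = 13.8266
Stratum 3 (High): n = 745; a·d/n = 34·214/745 = 9.7664; b·c/n = 362·135/745 = 65.5973
OR_MH = (10.9058 + 12.1089 + 9.7664) / (37.4888 + 13.8266 + 65.5973) = 32.7811 / 116.9127 = 0.28039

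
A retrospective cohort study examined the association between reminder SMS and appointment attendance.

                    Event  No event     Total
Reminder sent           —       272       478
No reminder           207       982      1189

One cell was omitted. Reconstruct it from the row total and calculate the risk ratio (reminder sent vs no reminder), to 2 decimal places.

The missing cell is in the exposed row: 478 − 272 = 206.
So a = 206, b = 272, c = 207, d = 982.
RR = [a/(a+b)] / [c/(c+d)] = (206/478) / (207/1189) = 0.43096/0.17410 = 2.47543

2.48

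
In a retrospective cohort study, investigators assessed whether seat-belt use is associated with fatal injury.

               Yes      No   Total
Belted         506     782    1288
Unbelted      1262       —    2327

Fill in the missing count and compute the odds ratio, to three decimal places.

0.546

The missing cell is in the unexposed row: 2327 − 1262 = 1065.
So a = 506, b = 782, c = 1262, d = 1065.
OR = (a·d)/(b·c) = (506 × 1065) / (782 × 1262) = 538890 / 986884 = 0.54605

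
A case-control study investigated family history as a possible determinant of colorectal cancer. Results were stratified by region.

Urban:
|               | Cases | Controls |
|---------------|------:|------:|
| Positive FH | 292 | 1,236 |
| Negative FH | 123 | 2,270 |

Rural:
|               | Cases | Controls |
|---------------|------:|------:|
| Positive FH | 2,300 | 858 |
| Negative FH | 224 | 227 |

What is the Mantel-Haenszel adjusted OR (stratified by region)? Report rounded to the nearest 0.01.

3.41

OR_MH = Σ(aᵢdᵢ/nᵢ) / Σ(bᵢcᵢ/nᵢ), where nᵢ is the stratum total.
Stratum 1 (Urban): n = 3921; a·d/n = 292·2270/3921 = 169.0487; b·c/n = 1236·123/3921 = 38.7728
Stratum 2 (Rural): n = 3609; a·d/n = 2300·227/3609 = 144.6661; b·c/n = 858·224/3609 = 53.2535
OR_MH = (169.0487 + 144.6661) / (38.7728 + 53.2535) = 313.7148 / 92.0263 = 3.40897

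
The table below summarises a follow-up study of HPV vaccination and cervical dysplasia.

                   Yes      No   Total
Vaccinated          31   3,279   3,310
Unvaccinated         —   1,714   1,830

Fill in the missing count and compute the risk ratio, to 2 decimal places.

The missing cell is in the unexposed row: 1830 − 1714 = 116.
So a = 31, b = 3279, c = 116, d = 1714.
RR = [a/(a+b)] / [c/(c+d)] = (31/3310) / (116/1830) = 0.00937/0.06339 = 0.14775

0.15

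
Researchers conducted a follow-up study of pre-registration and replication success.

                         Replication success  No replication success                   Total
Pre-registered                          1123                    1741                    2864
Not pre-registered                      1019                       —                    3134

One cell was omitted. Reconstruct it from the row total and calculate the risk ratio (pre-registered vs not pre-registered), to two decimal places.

1.21

The missing cell is in the unexposed row: 3134 − 1019 = 2115.
So a = 1123, b = 1741, c = 1019, d = 2115.
RR = [a/(a+b)] / [c/(c+d)] = (1123/2864) / (1019/3134) = 0.39211/0.32514 = 1.20596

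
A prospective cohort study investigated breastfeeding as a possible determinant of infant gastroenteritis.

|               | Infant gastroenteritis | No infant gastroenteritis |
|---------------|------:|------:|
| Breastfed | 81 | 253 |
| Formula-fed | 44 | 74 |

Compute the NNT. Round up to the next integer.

8

Risk in treated group = 81/334 = 0.24251; risk in control = 44/118 = 0.37288.
Absolute risk reduction = 0.37288 − 0.24251 = 0.13037
NNT = 1 / ARR = 1 / 0.13037 = 7.671 → round up → 8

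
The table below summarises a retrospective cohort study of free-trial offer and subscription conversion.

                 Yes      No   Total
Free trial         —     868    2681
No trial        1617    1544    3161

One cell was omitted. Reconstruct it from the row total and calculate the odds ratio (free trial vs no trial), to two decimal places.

1.99

The missing cell is in the exposed row: 2681 − 868 = 1813.
So a = 1813, b = 868, c = 1617, d = 1544.
OR = (a·d)/(b·c) = (1813 × 1544) / (868 × 1617) = 2799272 / 1403556 = 1.99441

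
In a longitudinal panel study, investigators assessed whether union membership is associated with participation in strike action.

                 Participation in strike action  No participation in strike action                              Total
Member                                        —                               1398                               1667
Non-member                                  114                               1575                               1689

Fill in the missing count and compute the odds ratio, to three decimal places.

The missing cell is in the exposed row: 1667 − 1398 = 269.
So a = 269, b = 1398, c = 114, d = 1575.
OR = (a·d)/(b·c) = (269 × 1575) / (1398 × 114) = 423675 / 159372 = 2.65840

2.658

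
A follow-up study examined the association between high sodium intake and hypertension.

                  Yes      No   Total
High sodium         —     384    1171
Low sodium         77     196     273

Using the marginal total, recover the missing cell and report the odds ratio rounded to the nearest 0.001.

5.217

The missing cell is in the exposed row: 1171 − 384 = 787.
So a = 787, b = 384, c = 77, d = 196.
OR = (a·d)/(b·c) = (787 × 196) / (384 × 77) = 154252 / 29568 = 5.21686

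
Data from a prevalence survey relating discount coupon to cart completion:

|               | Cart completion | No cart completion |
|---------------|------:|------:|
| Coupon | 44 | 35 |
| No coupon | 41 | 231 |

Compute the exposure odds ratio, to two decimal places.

Cells: a = 44, b = 35, c = 41, d = 231.
OR = (a·d)/(b·c) = (44 × 231) / (35 × 41) = 10164 / 1435 = 7.08293
The odds of cart completion are about 7.08 times as high in the coupon group.

7.08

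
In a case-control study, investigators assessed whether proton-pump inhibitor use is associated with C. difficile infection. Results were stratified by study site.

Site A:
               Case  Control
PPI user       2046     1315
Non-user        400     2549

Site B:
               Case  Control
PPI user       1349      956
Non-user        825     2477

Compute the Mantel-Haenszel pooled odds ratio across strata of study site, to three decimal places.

6.350

OR_MH = Σ(aᵢdᵢ/nᵢ) / Σ(bᵢcᵢ/nᵢ), where nᵢ is the stratum total.
Stratum 1 (Site A): n = 6310; a·d/n = 2046·2549/6310 = 826.5062; b·c/n = 1315·400/6310 = 83.3597
Stratum 2 (Site B): n = 5607; a·d/n = 1349·2477/5607 = 595.9467; b·c/n = 956·825/5607 = 140.6635
OR_MH = (826.5062 + 595.9467) / (83.3597 + 140.6635) = 1422.4529 / 224.0232 = 6.34958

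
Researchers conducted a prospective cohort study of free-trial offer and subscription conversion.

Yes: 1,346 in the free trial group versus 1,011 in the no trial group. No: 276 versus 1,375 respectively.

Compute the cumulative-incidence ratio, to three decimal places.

1.958

From the description: a = 1346, b = 276, c = 1011, d = 1375.
Risk in exposed = 1346/1622 = 0.82984; risk in unexposed = 1011/2386 = 0.42372.
RR = 0.82984 / 0.42372 = 1.95845
The risk among the exposed is 1.96 times that among the unexposed.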